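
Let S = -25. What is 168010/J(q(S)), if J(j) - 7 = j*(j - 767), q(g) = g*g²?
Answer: 168010/256125007 ≈ 0.00065597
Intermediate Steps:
q(g) = g³
J(j) = 7 + j*(-767 + j) (J(j) = 7 + j*(j - 767) = 7 + j*(-767 + j))
168010/J(q(S)) = 168010/(7 + ((-25)³)² - 767*(-25)³) = 168010/(7 + (-15625)² - 767*(-15625)) = 168010/(7 + 244140625 + 11984375) = 168010/256125007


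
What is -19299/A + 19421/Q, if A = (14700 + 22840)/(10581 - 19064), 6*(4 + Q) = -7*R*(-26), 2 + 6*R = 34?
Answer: 597586578/133267 ≈ 4484.1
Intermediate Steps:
R = 16/3 (R = -1/3 + (1/6)*34 = -1/3 + 17/3 = 16/3 ≈ 5.3333)
Q = 1420/9 (Q = -4 + (-7*16/3*(-26))/6 = -4 + (-112/3*(-26))/6 = -4 + (1/6)*(2912/3) = -4 + 1456/9 = 1420/9 ≈ 157.78)
A = -37540/8483 (A = 37540/(-8483) = 37540*(-1/8483) = -37540/8483 ≈ -4.4253)
-19299/A + 19421/Q = -19299/(-37540/8483) + 19421/(1420/9) = -19299*(-8483/37540) + 19421*(9/1420) = 163713417/37540 + 174789/1420 = 597586578/133267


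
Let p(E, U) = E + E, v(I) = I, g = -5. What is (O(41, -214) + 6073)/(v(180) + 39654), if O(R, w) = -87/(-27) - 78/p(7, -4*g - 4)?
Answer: 382451/2509542 ≈ 0.15240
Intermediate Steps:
p(E, U) = 2*E
O(R, w) = -148/63 (O(R, w) = -87/(-27) - 78/(2*7) = -87*(-1/27) - 78/14 = 29/9 - 78*1/14 = 29/9 - 39/7 = -148/63)
(O(41, -214) + 6073)/(v(180) + 39654) = (-148/63 + 6073)/(180 + 39654) = (382451/63)/39834 = (382451/63)*(1/39834) = 382451/2509542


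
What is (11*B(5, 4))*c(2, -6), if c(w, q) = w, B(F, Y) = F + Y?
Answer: 198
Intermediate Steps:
(11*B(5, 4))*c(2, -6) = (11*(5 + 4))*2 = (11*9)*2 = 99*2 = 198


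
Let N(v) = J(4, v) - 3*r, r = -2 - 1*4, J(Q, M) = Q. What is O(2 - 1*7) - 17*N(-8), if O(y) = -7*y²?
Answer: -549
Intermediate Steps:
r = -6 (r = -2 - 4 = -6)
N(v) = 22 (N(v) = 4 - 3*(-6) = 4 + 18 = 22)
O(2 - 1*7) - 17*N(-8) = -7*(2 - 1*7)² - 17*22 = -7*(2 - 7)² - 374 = -7*(-5)² - 374 = -7*25 - 374 = -175 - 374 = -549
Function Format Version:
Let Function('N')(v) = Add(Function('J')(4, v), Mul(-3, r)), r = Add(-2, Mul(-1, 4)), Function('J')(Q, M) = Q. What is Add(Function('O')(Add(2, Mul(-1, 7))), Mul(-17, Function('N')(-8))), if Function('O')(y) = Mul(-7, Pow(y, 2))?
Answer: -549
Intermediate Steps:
r = -6 (r = Add(-2, -4) = -6)
Function('N')(v) = 22 (Function('N')(v) = Add(4, Mul(-3, -6)) = Add(4, 18) = 22)
Add(Function('O')(Add(2, Mul(-1, 7))), Mul(-17, Function('N')(-8))) = Add(Mul(-7, Pow(Add(2, Mul(-1, 7)), 2)), Mul(-17, 22)) = Add(Mul(-7, Pow(Add(2, -7), 2)), -374) = Add(Mul(-7, Pow(-5, 2)), -374) = Add(Mul(-7, 25), -374) = Add(-175, -374) = -549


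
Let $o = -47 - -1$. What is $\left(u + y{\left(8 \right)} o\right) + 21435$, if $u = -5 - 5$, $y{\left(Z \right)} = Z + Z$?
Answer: $20689$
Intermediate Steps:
$o = -46$ ($o = -47 + 1 = -46$)
$y{\left(Z \right)} = 2 Z$
$u = -10$ ($u = -5 - 5 = -10$)
$\left(u + y{\left(8 \right)} o\right) + 21435 = \left(-10 + 2 \cdot 8 \left(-46\right)\right) + 21435 = \left(-10 + 16 \left(-46\right)\right) + 21435 = \left(-10 - 736\right) + 21435 = -746 + 21435 = 20689$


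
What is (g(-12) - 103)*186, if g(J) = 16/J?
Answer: -19406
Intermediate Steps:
(g(-12) - 103)*186 = (16/(-12) - 103)*186 = (16*(-1/12) - 103)*186 = (-4/3 - 103)*186 = -313/3*186 = -19406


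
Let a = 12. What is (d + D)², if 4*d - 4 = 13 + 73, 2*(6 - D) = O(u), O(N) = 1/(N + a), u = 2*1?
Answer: 635209/784 ≈ 810.22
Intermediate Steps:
u = 2
O(N) = 1/(12 + N) (O(N) = 1/(N + 12) = 1/(12 + N))
D = 167/28 (D = 6 - 1/(2*(12 + 2)) = 6 - ½/14 = 6 - ½*1/14 = 6 - 1/28 = 167/28 ≈ 5.9643)
d = 45/2 (d = 1 + (13 + 73)/4 = 1 + (¼)*86 = 1 + 43/2 = 45/2 ≈ 22.500)
(d + D)² = (45/2 + 167/28)² = (797/28)² = 635209/784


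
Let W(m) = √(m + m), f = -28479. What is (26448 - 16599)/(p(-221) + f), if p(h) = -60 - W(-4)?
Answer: -281080611/814474529 + 19698*I*√2/814474529 ≈ -0.34511 + 3.4203e-5*I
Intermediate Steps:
W(m) = √2*√m (W(m) = √(2*m) = √2*√m)
p(h) = -60 - 2*I*√2 (p(h) = -60 - √2*√(-4) = -60 - √2*2*I = -60 - 2*I*√2)
(26448 - 16599)/(p(-221) + f) = (26448 - 16599)/((-60 - 2*I*√2) - 28479) = 9849/(-28539 - 2*I*√2)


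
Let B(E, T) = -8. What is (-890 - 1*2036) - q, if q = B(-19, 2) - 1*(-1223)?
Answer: -4141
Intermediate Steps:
q = 1215 (q = -8 - 1*(-1223) = -8 + 1223 = 1215)
(-890 - 1*2036) - q = (-890 - 1*2036) - 1*1215 = (-890 - 2036) - 1215 = -2926 - 1215 = -4141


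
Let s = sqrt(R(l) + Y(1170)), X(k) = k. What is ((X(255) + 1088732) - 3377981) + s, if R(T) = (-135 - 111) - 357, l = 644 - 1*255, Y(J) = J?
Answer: -2288994 + 9*sqrt(7) ≈ -2.2890e+6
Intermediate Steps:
l = 389 (l = 644 - 255 = 389)
R(T) = -603 (R(T) = -246 - 357 = -603)
s = 9*sqrt(7) (s = sqrt(-603 + 1170) = sqrt(567) = 9*sqrt(7) ≈ 23.812)
((X(255) + 1088732) - 3377981) + s = ((255 + 1088732) - 3377981) + 9*sqrt(7) = (1088987 - 3377981) + 9*sqrt(7) = -2288994 + 9*sqrt(7)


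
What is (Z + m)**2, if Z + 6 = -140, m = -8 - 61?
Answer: 46225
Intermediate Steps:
m = -69
Z = -146 (Z = -6 - 140 = -146)
(Z + m)**2 = (-146 - 69)**2 = (-215)**2 = 46225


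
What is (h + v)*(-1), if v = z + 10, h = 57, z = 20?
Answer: -87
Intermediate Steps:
v = 30 (v = 20 + 10 = 30)
(h + v)*(-1) = (57 + 30)*(-1) = 87*(-1) = -87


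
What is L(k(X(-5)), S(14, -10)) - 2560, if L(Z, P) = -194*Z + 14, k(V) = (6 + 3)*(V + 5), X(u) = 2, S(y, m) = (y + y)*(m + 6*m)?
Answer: -14768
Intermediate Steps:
S(y, m) = 14*m*y (S(y, m) = (2*y)*(7*m) = 14*m*y)
k(V) = 45 + 9*V (k(V) = 9*(5 + V) = 45 + 9*V)
L(Z, P) = 14 - 194*Z
L(k(X(-5)), S(14, -10)) - 2560 = (14 - 194*(45 + 9*2)) - 2560 = (14 - 194*(45 + 18)) - 2560 = (14 - 194*63) - 2560 = (14 - 12222) - 2560 = -12208 - 2560 = -14768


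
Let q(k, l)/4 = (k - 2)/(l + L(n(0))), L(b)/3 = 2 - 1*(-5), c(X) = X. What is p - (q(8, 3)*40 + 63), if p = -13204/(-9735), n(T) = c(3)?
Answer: -989501/9735 ≈ -101.64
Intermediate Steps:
n(T) = 3
p = 13204/9735 (p = -13204*(-1/9735) = 13204/9735 ≈ 1.3563)
L(b) = 21 (L(b) = 3*(2 - 1*(-5)) = 3*(2 + 5) = 3*7 = 21)
q(k, l) = 4*(-2 + k)/(21 + l) (q(k, l) = 4*((k - 2)/(l + 21)) = 4*((-2 + k)/(21 + l)) = 4*(-2 + k)/(21 + l))
p - (q(8, 3)*40 + 63) = 13204/9735 - ((4*(-2 + 8)/(21 + 3))*40 + 63) = 13204/9735 - ((4*6/24)*40 + 63) = 13204/9735 - ((4*(1/24)*6)*40 + 63) = 13204/9735 - (1*40 + 63) = 13204/9735 - (40 + 63) = 13204/9735 - 1*103 = 13204/9735 - 103 = -989501/9735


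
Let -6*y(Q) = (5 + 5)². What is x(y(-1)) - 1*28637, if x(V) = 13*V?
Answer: -86561/3 ≈ -28854.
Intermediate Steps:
y(Q) = -50/3 (y(Q) = -(5 + 5)²/6 = -⅙*10² = -⅙*100 = -50/3)
x(y(-1)) - 1*28637 = 13*(-50/3) - 1*28637 = -650/3 - 28637 = -86561/3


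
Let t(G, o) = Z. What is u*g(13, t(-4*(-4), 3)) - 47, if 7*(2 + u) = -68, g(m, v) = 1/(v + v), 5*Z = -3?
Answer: -782/21 ≈ -37.238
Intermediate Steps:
Z = -⅗ (Z = (⅕)*(-3) = -⅗ ≈ -0.60000)
t(G, o) = -⅗
g(m, v) = 1/(2*v)
u = -82/7 (u = -2 + (⅐)*(-68) = -2 - 68/7 = -82/7 ≈ -11.714)
u*g(13, t(-4*(-4), 3)) - 47 = -41/(7*(-⅗)) - 47 = -41*(-5)/(7*3) - 47 = -82/7*(-⅚) - 47 = 205/21 - 47 = -782/21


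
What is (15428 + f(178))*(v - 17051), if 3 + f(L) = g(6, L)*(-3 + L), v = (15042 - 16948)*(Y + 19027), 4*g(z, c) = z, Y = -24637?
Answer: 334947232375/2 ≈ 1.6747e+11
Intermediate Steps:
g(z, c) = z/4
v = 10692660 (v = (15042 - 16948)*(-24637 + 19027) = -1906*(-5610) = 10692660)
f(L) = -15/2 + 3*L/2 (f(L) = -3 + ((¼)*6)*(-3 + L) = -3 + 3*(-3 + L)/2 = -3 + (-9/2 + 3*L/2) = -15/2 + 3*L/2)
(15428 + f(178))*(v - 17051) = (15428 + (-15/2 + (3/2)*178))*(10692660 - 17051) = (15428 + (-15/2 + 267))*10675609 = (15428 + 519/2)*10675609 = (31375/2)*10675609 = 334947232375/2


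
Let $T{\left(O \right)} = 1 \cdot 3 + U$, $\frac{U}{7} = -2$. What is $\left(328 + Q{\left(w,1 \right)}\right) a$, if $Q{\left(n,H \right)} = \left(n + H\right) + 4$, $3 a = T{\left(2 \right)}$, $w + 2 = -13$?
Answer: $-1166$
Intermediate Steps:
$w = -15$ ($w = -2 - 13 = -15$)
$U = -14$ ($U = 7 \left(-2\right) = -14$)
$T{\left(O \right)} = -11$ ($T{\left(O \right)} = 1 \cdot 3 - 14 = 3 - 14 = -11$)
$a = - \frac{11}{3}$ ($a = \frac{1}{3} \left(-11\right) = - \frac{11}{3} \approx -3.6667$)
$Q{\left(n,H \right)} = 4 + H + n$ ($Q{\left(n,H \right)} = \left(H + n\right) + 4 = 4 + H + n$)
$\left(328 + Q{\left(w,1 \right)}\right) a = \left(328 + \left(4 + 1 - 15\right)\right) \left(- \frac{11}{3}\right) = \left(328 - 10\right) \left(- \frac{11}{3}\right) = 318 \left(- \frac{11}{3}\right) = -1166$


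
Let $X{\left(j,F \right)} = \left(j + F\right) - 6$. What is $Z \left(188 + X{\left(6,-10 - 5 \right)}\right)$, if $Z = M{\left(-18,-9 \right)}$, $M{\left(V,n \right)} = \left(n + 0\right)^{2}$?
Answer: $14013$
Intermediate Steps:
$M{\left(V,n \right)} = n^{2}$
$X{\left(j,F \right)} = -6 + F + j$ ($X{\left(j,F \right)} = \left(F + j\right) - 6 = -6 + F + j$)
$Z = 81$ ($Z = \left(-9\right)^{2} = 81$)
$Z \left(188 + X{\left(6,-10 - 5 \right)}\right) = 81 \left(188 - 15\right) = 81 \cdot 173 = 14013$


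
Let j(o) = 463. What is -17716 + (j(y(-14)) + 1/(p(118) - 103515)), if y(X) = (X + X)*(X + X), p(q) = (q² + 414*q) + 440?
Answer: -695278648/40299 ≈ -17253.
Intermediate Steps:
p(q) = 440 + q² + 414*q
y(X) = 4*X² (y(X) = (2*X)*(2*X) = 4*X²)
-17716 + (j(y(-14)) + 1/(p(118) - 103515)) = -17716 + (463 + 1/((440 + 118² + 414*118) - 103515)) = -17716 + (463 + 1/((440 + 13924 + 48852) - 103515)) = -17716 + (463 + 1/(63216 - 103515)) = -17716 + (463 + 1/(-40299)) = -17716 + (463 - 1/40299) = -17716 + 18658436/40299 = -695278648/40299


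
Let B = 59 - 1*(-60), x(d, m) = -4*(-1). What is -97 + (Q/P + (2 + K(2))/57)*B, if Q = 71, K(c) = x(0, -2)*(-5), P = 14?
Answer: 17819/38 ≈ 468.92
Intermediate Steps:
x(d, m) = 4
K(c) = -20 (K(c) = 4*(-5) = -20)
B = 119 (B = 59 + 60 = 119)
-97 + (Q/P + (2 + K(2))/57)*B = -97 + (71/14 + (2 - 20)/57)*119 = -97 + (71*(1/14) - 18*1/57)*119 = -97 + (71/14 - 6/19)*119 = -97 + (1265/266)*119 = -97 + 21505/38 = 17819/38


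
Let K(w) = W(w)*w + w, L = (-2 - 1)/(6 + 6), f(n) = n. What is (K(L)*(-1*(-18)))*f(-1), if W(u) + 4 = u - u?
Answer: -27/2 ≈ -13.500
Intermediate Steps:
W(u) = -4 (W(u) = -4 + (u - u) = -4 + 0 = -4)
L = -¼ (L = -3/12 = -3*1/12 = -¼ ≈ -0.25000)
K(w) = -3*w (K(w) = -4*w + w = -3*w)
(K(L)*(-1*(-18)))*f(-1) = ((-3*(-¼))*(-1*(-18)))*(-1) = ((¾)*18)*(-1) = (27/2)*(-1) = -27/2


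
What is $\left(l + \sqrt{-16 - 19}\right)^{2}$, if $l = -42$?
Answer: $\left(42 - i \sqrt{35}\right)^{2} \approx 1729.0 - 496.95 i$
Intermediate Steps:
$\left(l + \sqrt{-16 - 19}\right)^{2} = \left(-42 + \sqrt{-16 - 19}\right)^{2} = \left(-42 + \sqrt{-35}\right)^{2} = \left(-42 + i \sqrt{35}\right)^{2}$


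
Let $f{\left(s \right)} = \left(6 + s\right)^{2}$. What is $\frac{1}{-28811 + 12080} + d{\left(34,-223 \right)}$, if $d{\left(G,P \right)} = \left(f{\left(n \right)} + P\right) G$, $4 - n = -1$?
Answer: $- \frac{58023109}{16731} \approx -3468.0$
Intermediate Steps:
$n = 5$ ($n = 4 - -1 = 4 + 1 = 5$)
$d{\left(G,P \right)} = G \left(121 + P\right)$ ($d{\left(G,P \right)} = \left(\left(6 + 5\right)^{2} + P\right) G = \left(11^{2} + P\right) G = \left(121 + P\right) G = G \left(121 + P\right)$)
$\frac{1}{-28811 + 12080} + d{\left(34,-223 \right)} = \frac{1}{-28811 + 12080} + 34 \left(121 - 223\right) = \frac{1}{-16731} + 34 \left(-102\right) = - \frac{1}{16731} - 3468 = - \frac{58023109}{16731}$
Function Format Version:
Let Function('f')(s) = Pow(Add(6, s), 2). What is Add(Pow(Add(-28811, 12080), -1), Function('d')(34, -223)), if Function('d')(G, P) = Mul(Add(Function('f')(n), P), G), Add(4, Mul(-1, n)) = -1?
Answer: Rational(-58023109, 16731) ≈ -3468.0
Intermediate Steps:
n = 5 (n = Add(4, Mul(-1, -1)) = Add(4, 1) = 5)
Function('d')(G, P) = Mul(G, Add(121, P)) (Function('d')(G, P) = Mul(Add(Pow(Add(6, 5), 2), P), G) = Mul(Add(Pow(11, 2), P), G) = Mul(Add(121, P), G) = Mul(G, Add(121, P)))
Add(Pow(Add(-28811, 12080), -1), Function('d')(34, -223)) = Add(Pow(Add(-28811, 12080), -1), Mul(34, Add(121, -223))) = Add(Pow(-16731, -1), Mul(34, -102)) = Add(Rational(-1, 16731), -3468) = Rational(-58023109, 16731)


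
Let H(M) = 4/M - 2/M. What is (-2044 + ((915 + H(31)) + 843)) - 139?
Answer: -13173/31 ≈ -424.94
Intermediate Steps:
H(M) = 2/M
(-2044 + ((915 + H(31)) + 843)) - 139 = (-2044 + ((915 + 2/31) + 843)) - 139 = (-2044 + (28367/31 + 843)) - 139 = (-2044 + 54500/31) - 139 = -8864/31 - 139 = -13173/31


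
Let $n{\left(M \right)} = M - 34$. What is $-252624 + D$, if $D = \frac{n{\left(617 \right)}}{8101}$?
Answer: $- \frac{2046506441}{8101} \approx -2.5262 \cdot 10^{5}$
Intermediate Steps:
$n{\left(M \right)} = -34 + M$
$D = \frac{583}{8101}$ ($D = \frac{-34 + 617}{8101} = 583 \cdot \frac{1}{8101} = \frac{583}{8101} \approx 0.071966$)
$-252624 + D = -252624 + \frac{583}{8101} = - \frac{2046506441}{8101}$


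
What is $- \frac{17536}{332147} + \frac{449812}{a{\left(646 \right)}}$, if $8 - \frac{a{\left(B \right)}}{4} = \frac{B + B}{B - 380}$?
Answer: $\frac{23768736395}{664294} \approx 35780.0$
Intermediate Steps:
$a{\left(B \right)} = 32 - \frac{8 B}{-380 + B}$ ($a{\left(B \right)} = 32 - 4 \frac{B + B}{B - 380} = 32 - 4 \frac{2 B}{-380 + B} = 32 - \frac{8 B}{-380 + B}$)
$- \frac{17536}{332147} + \frac{449812}{a{\left(646 \right)}} = - \frac{17536}{332147} + \frac{449812}{8 \frac{1}{-380 + 646} \left(-1520 + 3 \cdot 646\right)} = \left(-17536\right) \frac{1}{332147} + \frac{449812}{8 \cdot \frac{1}{266} \left(-1520 + 1938\right)} = - \frac{17536}{332147} + \frac{449812}{8 \cdot \frac{1}{266} \cdot 418} = - \frac{17536}{332147} + \frac{449812}{\frac{88}{7}} = - \frac{17536}{332147} + 449812 \cdot \frac{7}{88} = - \frac{17536}{332147} + \frac{71561}{2} = \frac{23768736395}{664294}$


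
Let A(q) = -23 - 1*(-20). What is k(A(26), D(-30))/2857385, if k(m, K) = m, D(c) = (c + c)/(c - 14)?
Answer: -3/2857385 ≈ -1.0499e-6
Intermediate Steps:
A(q) = -3 (A(q) = -23 + 20 = -3)
D(c) = 2*c/(-14 + c) (D(c) = (2*c)/(-14 + c) = 2*c/(-14 + c))
k(A(26), D(-30))/2857385 = -3/2857385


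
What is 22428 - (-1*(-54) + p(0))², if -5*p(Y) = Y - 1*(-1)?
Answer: 488339/25 ≈ 19534.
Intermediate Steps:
p(Y) = -⅕ - Y/5 (p(Y) = -(Y - 1*(-1))/5 = -(Y + 1)/5 = -(1 + Y)/5 = -⅕ - Y/5)
22428 - (-1*(-54) + p(0))² = 22428 - (-1*(-54) + (-⅕ - ⅕*0))² = 22428 - (54 + (-⅕ + 0))² = 22428 - (54 - ⅕)² = 22428 - (269/5)² = 22428 - 1*72361/25 = 22428 - 72361/25 = 488339/25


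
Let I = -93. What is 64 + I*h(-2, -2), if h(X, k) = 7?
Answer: -587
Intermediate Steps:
64 + I*h(-2, -2) = 64 - 93*7 = 64 - 651 = -587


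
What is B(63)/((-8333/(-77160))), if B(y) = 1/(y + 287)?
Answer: 7716/291655 ≈ 0.026456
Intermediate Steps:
B(y) = 1/(287 + y)
B(63)/((-8333/(-77160))) = 1/((287 + 63)*((-8333/(-77160)))) = 1/(350*((-8333*(-1/77160)))) = 1/(350*(8333/77160)) = (1/350)*(77160/8333) = 7716/291655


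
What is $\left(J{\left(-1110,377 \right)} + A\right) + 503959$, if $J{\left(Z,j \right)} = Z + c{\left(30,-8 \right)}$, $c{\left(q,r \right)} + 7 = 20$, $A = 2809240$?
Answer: $3312102$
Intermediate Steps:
$c{\left(q,r \right)} = 13$ ($c{\left(q,r \right)} = -7 + 20 = 13$)
$J{\left(Z,j \right)} = 13 + Z$ ($J{\left(Z,j \right)} = Z + 13 = 13 + Z$)
$\left(J{\left(-1110,377 \right)} + A\right) + 503959 = \left(\left(13 - 1110\right) + 2809240\right) + 503959 = \left(-1097 + 2809240\right) + 503959 = 2808143 + 503959 = 3312102$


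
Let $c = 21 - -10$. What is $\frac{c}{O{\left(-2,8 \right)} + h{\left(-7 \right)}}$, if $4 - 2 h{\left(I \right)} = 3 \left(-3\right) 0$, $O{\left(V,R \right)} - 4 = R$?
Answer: $\frac{31}{14} \approx 2.2143$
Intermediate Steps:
$O{\left(V,R \right)} = 4 + R$
$c = 31$ ($c = 21 + 10 = 31$)
$h{\left(I \right)} = 2$ ($h{\left(I \right)} = 2 - \frac{3 \left(-3\right) 0}{2} = 2 - \frac{\left(-9\right) 0}{2} = 2 - 0 = 2 + 0 = 2$)
$\frac{c}{O{\left(-2,8 \right)} + h{\left(-7 \right)}} = \frac{31}{\left(4 + 8\right) + 2} = \frac{31}{12 + 2} = \frac{31}{14}$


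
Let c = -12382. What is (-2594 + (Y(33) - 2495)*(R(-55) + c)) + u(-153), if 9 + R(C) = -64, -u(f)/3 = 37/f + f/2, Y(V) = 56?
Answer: 3098288885/102 ≈ 3.0375e+7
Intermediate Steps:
u(f) = -111/f - 3*f/2 (u(f) = -3*(37/f + f/2) = -3*(f/2 + 37/f) = -111/f - 3*f/2)
R(C) = -73 (R(C) = -9 - 64 = -73)
(-2594 + (Y(33) - 2495)*(R(-55) + c)) + u(-153) = (-2594 + (56 - 2495)*(-73 - 12382)) + (-111/(-153) - 3/2*(-153)) = (-2594 - 2439*(-12455)) + (-111*(-1/153) + 459/2) = (-2594 + 30377745) + (37/51 + 459/2) = 30375151 + 23483/102 = 3098288885/102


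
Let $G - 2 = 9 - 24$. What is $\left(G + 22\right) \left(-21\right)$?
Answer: $-189$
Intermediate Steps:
$G = -13$ ($G = 2 + \left(9 - 24\right) = 2 - 15 = -13$)
$\left(G + 22\right) \left(-21\right) = \left(-13 + 22\right) \left(-21\right) = 9 \left(-21\right) = -189$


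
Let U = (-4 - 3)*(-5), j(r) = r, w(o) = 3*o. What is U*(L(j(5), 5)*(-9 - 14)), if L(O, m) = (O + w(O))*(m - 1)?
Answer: -64400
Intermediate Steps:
L(O, m) = 4*O*(-1 + m) (L(O, m) = (O + 3*O)*(m - 1) = (4*O)*(-1 + m) = 4*O*(-1 + m))
U = 35 (U = -7*(-5) = 35)
U*(L(j(5), 5)*(-9 - 14)) = 35*((4*5*(-1 + 5))*(-9 - 14)) = 35*((4*5*4)*(-23)) = 35*(80*(-23)) = 35*(-1840) = -64400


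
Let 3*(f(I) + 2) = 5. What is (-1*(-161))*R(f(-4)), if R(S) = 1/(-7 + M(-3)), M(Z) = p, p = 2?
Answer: -161/5 ≈ -32.200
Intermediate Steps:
M(Z) = 2
f(I) = -⅓ (f(I) = -2 + (⅓)*5 = -2 + 5/3 = -⅓)
R(S) = -⅕ (R(S) = 1/(-7 + 2) = 1/(-5) = -⅕)
(-1*(-161))*R(f(-4)) = -1*(-161)*(-⅕) = 161*(-⅕) = -161/5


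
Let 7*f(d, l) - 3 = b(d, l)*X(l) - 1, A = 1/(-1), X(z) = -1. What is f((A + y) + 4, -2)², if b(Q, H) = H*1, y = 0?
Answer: 16/49 ≈ 0.32653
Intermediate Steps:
b(Q, H) = H
A = -1
f(d, l) = 2/7 - l/7 (f(d, l) = 3/7 + (l*(-1) - 1)/7 = 3/7 + (-l - 1)/7 = 3/7 + (-1 - l)/7 = 3/7 + (-⅐ - l/7) = 2/7 - l/7)
f((A + y) + 4, -2)² = (2/7 - ⅐*(-2))² = (2/7 + 2/7)² = (4/7)² = 16/49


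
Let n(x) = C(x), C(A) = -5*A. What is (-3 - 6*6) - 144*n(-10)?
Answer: -7239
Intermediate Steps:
n(x) = -5*x
(-3 - 6*6) - 144*n(-10) = (-3 - 6*6) - (-720)*(-10) = (-3 - 36) - 144*50 = -39 - 7200 = -7239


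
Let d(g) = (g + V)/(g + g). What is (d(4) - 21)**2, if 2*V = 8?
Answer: 400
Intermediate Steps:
V = 4 (V = (1/2)*8 = 4)
d(g) = (4 + g)/(2*g) (d(g) = (g + 4)/(g + g) = (4 + g)/((2*g)) = (4 + g)*(1/(2*g)) = (4 + g)/(2*g))
(d(4) - 21)**2 = ((1/2)*(4 + 4)/4 - 21)**2 = ((1/2)*(1/4)*8 - 21)**2 = (1 - 21)**2 = (-20)**2 = 400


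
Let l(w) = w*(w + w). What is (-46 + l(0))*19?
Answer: -874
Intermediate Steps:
l(w) = 2*w² (l(w) = w*(2*w) = 2*w²)
(-46 + l(0))*19 = (-46 + 2*0²)*19 = (-46 + 2*0)*19 = (-46 + 0)*19 = -46*19 = -874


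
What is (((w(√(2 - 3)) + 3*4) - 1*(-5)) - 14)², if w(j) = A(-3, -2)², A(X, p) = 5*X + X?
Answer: 106929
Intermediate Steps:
A(X, p) = 6*X
w(j) = 324 (w(j) = (6*(-3))² = (-18)² = 324)
(((w(√(2 - 3)) + 3*4) - 1*(-5)) - 14)² = (((324 + 3*4) - 1*(-5)) - 14)² = (((324 + 12) + 5) - 14)² = ((336 + 5) - 14)² = (341 - 14)² = 327² = 106929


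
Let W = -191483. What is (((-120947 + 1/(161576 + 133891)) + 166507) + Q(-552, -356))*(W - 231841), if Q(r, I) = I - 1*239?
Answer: -1874714838250848/98489 ≈ -1.9035e+10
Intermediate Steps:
Q(r, I) = -239 + I (Q(r, I) = I - 239 = -239 + I)
(((-120947 + 1/(161576 + 133891)) + 166507) + Q(-552, -356))*(W - 231841) = (((-120947 + 1/(161576 + 133891)) + 166507) + (-239 - 356))*(-191483 - 231841) = (((-120947 + 1/295467) + 166507) - 595)*(-423324) = ((-35735847248/295467 + 166507) - 595)*(-423324) = (13461476521/295467 - 595)*(-423324) = (13285673656/295467)*(-423324) = -1874714838250848/98489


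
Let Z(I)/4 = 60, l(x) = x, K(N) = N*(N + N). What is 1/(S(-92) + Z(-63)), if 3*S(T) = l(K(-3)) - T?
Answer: 3/830 ≈ 0.0036145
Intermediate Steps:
K(N) = 2*N**2 (K(N) = N*(2*N) = 2*N**2)
Z(I) = 240 (Z(I) = 4*60 = 240)
S(T) = 6 - T/3 (S(T) = (2*(-3)**2 - T)/3 = (2*9 - T)/3 = (18 - T)/3 = 6 - T/3)
1/(S(-92) + Z(-63)) = 1/((6 - 1/3*(-92)) + 240) = 1/((6 + 92/3) + 240) = 1/(110/3 + 240) = 1/(830/3) = 3/830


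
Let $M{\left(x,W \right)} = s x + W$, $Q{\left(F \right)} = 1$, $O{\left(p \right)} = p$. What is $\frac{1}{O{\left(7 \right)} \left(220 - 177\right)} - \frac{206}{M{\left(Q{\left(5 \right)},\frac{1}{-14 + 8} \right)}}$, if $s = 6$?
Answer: $- \frac{53143}{1505} \approx -35.311$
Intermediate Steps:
$M{\left(x,W \right)} = W + 6 x$ ($M{\left(x,W \right)} = 6 x + W = W + 6 x$)
$\frac{1}{O{\left(7 \right)} \left(220 - 177\right)} - \frac{206}{M{\left(Q{\left(5 \right)},\frac{1}{-14 + 8} \right)}} = \frac{1}{7 \left(220 - 177\right)} - \frac{206}{\frac{1}{-14 + 8} + 6 \cdot 1} = \frac{1}{7 \cdot 43} - \frac{206}{\frac{1}{-6} + 6} = \frac{1}{7} \cdot \frac{1}{43} - \frac{206}{- \frac{1}{6} + 6} = \frac{1}{301} - \frac{206}{\frac{35}{6}} = \frac{1}{301} - \frac{1236}{35} = - \frac{53143}{1505}$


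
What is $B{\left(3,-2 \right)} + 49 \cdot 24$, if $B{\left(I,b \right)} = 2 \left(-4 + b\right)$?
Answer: $1164$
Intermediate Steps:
$B{\left(I,b \right)} = -8 + 2 b$
$B{\left(3,-2 \right)} + 49 \cdot 24 = \left(-8 + 2 \left(-2\right)\right) + 49 \cdot 24 = \left(-8 - 4\right) + 1176 = -12 + 1176 = 1164$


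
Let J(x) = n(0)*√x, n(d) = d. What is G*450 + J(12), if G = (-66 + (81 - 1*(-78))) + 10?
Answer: 46350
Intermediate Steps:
G = 103 (G = (-66 + (81 + 78)) + 10 = (-66 + 159) + 10 = 93 + 10 = 103)
J(x) = 0 (J(x) = 0*√x = 0)
G*450 + J(12) = 103*450 + 0 = 46350 + 0 = 46350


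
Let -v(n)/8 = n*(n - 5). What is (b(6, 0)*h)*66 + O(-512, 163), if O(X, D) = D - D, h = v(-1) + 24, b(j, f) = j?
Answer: -9504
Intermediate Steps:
v(n) = -8*n*(-5 + n) (v(n) = -8*n*(n - 5) = -8*n*(-5 + n))
h = -24 (h = 8*(-1)*(5 - 1*(-1)) + 24 = 8*(-1)*(5 + 1) + 24 = 8*(-1)*6 + 24 = -48 + 24 = -24)
O(X, D) = 0
(b(6, 0)*h)*66 + O(-512, 163) = (6*(-24))*66 + 0 = -144*66 + 0 = -9504 + 0 = -9504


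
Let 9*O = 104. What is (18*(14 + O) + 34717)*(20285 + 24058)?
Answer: 1559853711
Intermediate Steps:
O = 104/9 (O = (⅑)*104 = 104/9 ≈ 11.556)
(18*(14 + O) + 34717)*(20285 + 24058) = (18*(14 + 104/9) + 34717)*(20285 + 24058) = (18*(230/9) + 34717)*44343 = (460 + 34717)*44343 = 35177*44343 = 1559853711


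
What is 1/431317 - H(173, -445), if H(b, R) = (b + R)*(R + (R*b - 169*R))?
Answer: -261033048399/431317 ≈ -6.0520e+5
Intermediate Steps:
H(b, R) = (R + b)*(-168*R + R*b) (H(b, R) = (R + b)*(R + (-169*R + R*b)) = (R + b)*(-168*R + R*b))
1/431317 - H(173, -445) = 1/431317 - (-445)*(173² - 168*(-445) - 168*173 - 445*173) = 1/431317 - (-445)*(29929 + 74760 - 29064 - 76985) = 1/431317 - (-445)*(-1360) = 1/431317 - 1*605200 = 1/431317 - 605200 = -261033048399/431317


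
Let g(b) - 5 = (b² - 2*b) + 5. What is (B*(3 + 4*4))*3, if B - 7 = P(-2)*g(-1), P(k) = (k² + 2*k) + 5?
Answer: 4104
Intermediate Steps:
P(k) = 5 + k² + 2*k
g(b) = 10 + b² - 2*b (g(b) = 5 + ((b² - 2*b) + 5) = 5 + (5 + b² - 2*b) = 10 + b² - 2*b)
B = 72 (B = 7 + (5 + (-2)² + 2*(-2))*(10 + (-1)² - 2*(-1)) = 7 + (5 + 4 - 4)*(10 + 1 + 2) = 7 + 5*13 = 7 + 65 = 72)
(B*(3 + 4*4))*3 = (72*(3 + 4*4))*3 = (72*(3 + 16))*3 = (72*19)*3 = 1368*3 = 4104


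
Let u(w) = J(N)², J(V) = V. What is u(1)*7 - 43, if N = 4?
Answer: 69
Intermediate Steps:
u(w) = 16 (u(w) = 4² = 16)
u(1)*7 - 43 = 16*7 - 43 = 112 - 43 = 69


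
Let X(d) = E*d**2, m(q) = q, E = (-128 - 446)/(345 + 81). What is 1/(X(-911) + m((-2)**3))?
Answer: -213/238189031 ≈ -8.9425e-7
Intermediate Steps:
E = -287/213 (E = -574/426 = -574*1/426 = -287/213 ≈ -1.3474)
X(d) = -287*d**2/213
1/(X(-911) + m((-2)**3)) = 1/(-287/213*(-911)**2 + (-2)**3) = 1/(-287/213*829921 - 8) = 1/(-238187327/213 - 8) = 1/(-238189031/213) = -213/238189031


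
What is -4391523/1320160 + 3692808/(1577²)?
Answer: -6046308493587/3283144188640 ≈ -1.8416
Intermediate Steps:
-4391523/1320160 + 3692808/(1577²) = -4391523*1/1320160 + 3692808/2486929 = -4391523/1320160 + 3692808*(1/2486929) = -4391523/1320160 + 3692808/2486929 = -6046308493587/3283144188640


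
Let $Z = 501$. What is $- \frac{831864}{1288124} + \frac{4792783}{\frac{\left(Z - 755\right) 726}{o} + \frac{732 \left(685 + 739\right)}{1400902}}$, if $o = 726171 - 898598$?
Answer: $\frac{186409642015040071339769}{70535145443536932} \approx 2.6428 \cdot 10^{6}$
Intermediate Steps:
$o = -172427$
$- \frac{831864}{1288124} + \frac{4792783}{\frac{\left(Z - 755\right) 726}{o} + \frac{732 \left(685 + 739\right)}{1400902}} = - \frac{831864}{1288124} + \frac{4792783}{\frac{\left(501 - 755\right) 726}{-172427} + \frac{732 \left(685 + 739\right)}{1400902}} = \left(-831864\right) \frac{1}{1288124} + \frac{4792783}{\left(-254\right) 726 \left(- \frac{1}{172427}\right) + 732 \cdot 1424 \cdot \frac{1}{1400902}} = - \frac{207966}{322031} + \frac{4792783}{\left(-184404\right) \left(- \frac{1}{172427}\right) + 1042368 \cdot \frac{1}{1400902}} = - \frac{207966}{322031} + \frac{4792783}{\frac{184404}{172427} + \frac{521184}{700451}} = - \frac{207966}{322031} + \frac{4792783}{\frac{219032159772}{120776664577}} = - \frac{207966}{322031} + 4792783 \cdot \frac{120776664577}{219032159772} = - \frac{207966}{322031} + \frac{578856344781347791}{219032159772} = \frac{186409642015040071339769}{70535145443536932}$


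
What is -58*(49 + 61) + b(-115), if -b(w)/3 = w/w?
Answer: -6383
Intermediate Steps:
b(w) = -3 (b(w) = -3*w/w = -3*1 = -3)
-58*(49 + 61) + b(-115) = -58*(49 + 61) - 3 = -58*110 - 3 = -6380 - 3 = -6383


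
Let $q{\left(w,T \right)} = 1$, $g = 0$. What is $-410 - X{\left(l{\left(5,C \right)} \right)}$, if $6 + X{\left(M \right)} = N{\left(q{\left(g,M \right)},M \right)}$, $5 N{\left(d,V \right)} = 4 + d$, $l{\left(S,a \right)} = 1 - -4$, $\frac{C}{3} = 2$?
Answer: $-405$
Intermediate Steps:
$C = 6$ ($C = 3 \cdot 2 = 6$)
$l{\left(S,a \right)} = 5$ ($l{\left(S,a \right)} = 1 + 4 = 5$)
$N{\left(d,V \right)} = \frac{4}{5} + \frac{d}{5}$ ($N{\left(d,V \right)} = \frac{4 + d}{5} = \frac{4}{5} + \frac{d}{5}$)
$X{\left(M \right)} = -5$ ($X{\left(M \right)} = -6 + \left(\frac{4}{5} + \frac{1}{5} \cdot 1\right) = -6 + \left(\frac{4}{5} + \frac{1}{5}\right) = -6 + 1 = -5$)
$-410 - X{\left(l{\left(5,C \right)} \right)} = -410 - -5 = -410 + 5 = -405$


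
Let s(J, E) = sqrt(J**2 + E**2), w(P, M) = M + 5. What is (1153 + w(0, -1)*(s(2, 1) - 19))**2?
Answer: 1160009 + 8616*sqrt(5) ≈ 1.1793e+6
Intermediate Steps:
w(P, M) = 5 + M
s(J, E) = sqrt(E**2 + J**2)
(1153 + w(0, -1)*(s(2, 1) - 19))**2 = (1153 + (5 - 1)*(sqrt(1**2 + 2**2) - 19))**2 = (1153 + 4*(sqrt(1 + 4) - 19))**2 = (1153 + 4*(sqrt(5) - 19))**2 = (1153 + 4*(-19 + sqrt(5)))**2 = (1153 + (-76 + 4*sqrt(5)))**2 = (1077 + 4*sqrt(5))**2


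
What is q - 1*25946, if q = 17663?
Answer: -8283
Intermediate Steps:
q - 1*25946 = 17663 - 1*25946 = 17663 - 25946 = -8283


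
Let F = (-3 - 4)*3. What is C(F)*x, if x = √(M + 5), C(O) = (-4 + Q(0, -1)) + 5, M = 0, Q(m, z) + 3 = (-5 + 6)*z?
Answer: -3*√5 ≈ -6.7082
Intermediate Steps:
F = -21 (F = -7*3 = -21)
Q(m, z) = -3 + z (Q(m, z) = -3 + (-5 + 6)*z = -3 + 1*z = -3 + z)
C(O) = -3 (C(O) = (-4 + (-3 - 1)) + 5 = (-4 - 4) + 5 = -8 + 5 = -3)
x = √5 (x = √(0 + 5) = √5 ≈ 2.2361)
C(F)*x = -3*√5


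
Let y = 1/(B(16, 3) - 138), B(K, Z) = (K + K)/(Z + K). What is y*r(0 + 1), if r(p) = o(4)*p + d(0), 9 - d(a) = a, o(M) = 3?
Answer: -114/1295 ≈ -0.088031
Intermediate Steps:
d(a) = 9 - a
r(p) = 9 + 3*p (r(p) = 3*p + (9 - 1*0) = 3*p + (9 + 0) = 3*p + 9 = 9 + 3*p)
B(K, Z) = 2*K/(K + Z) (B(K, Z) = (2*K)/(K + Z) = 2*K/(K + Z))
y = -19/2590 (y = 1/(2*16/(16 + 3) - 138) = 1/(2*16/19 - 138) = 1/(2*16*(1/19) - 138) = 1/(32/19 - 138) = 1/(-2590/19) = -19/2590 ≈ -0.0073359)
y*r(0 + 1) = -19*(9 + 3*(0 + 1))/2590 = -19*(9 + 3*1)/2590 = -19*(9 + 3)/2590 = -19/2590*12 = -114/1295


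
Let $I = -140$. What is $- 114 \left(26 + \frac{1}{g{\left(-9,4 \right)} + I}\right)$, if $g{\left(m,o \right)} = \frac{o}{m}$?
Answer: $- \frac{1872735}{632} \approx -2963.2$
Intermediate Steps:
$- 114 \left(26 + \frac{1}{g{\left(-9,4 \right)} + I}\right) = - 114 \left(26 + \frac{1}{\frac{4}{-9} - 140}\right) = - 114 \left(26 + \frac{1}{4 \left(- \frac{1}{9}\right) - 140}\right) = - 114 \left(26 + \frac{1}{- \frac{4}{9} - 140}\right) = - 114 \left(26 + \frac{1}{- \frac{1264}{9}}\right) = - 114 \left(26 - \frac{9}{1264}\right) = \left(-114\right) \frac{32855}{1264} = - \frac{1872735}{632}$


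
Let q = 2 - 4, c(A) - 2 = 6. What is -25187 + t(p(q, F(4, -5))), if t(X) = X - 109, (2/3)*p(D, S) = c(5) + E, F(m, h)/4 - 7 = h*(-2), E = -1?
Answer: -50571/2 ≈ -25286.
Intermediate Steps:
c(A) = 8 (c(A) = 2 + 6 = 8)
q = -2 (q = 2 - 1*4 = 2 - 4 = -2)
F(m, h) = 28 - 8*h (F(m, h) = 28 + 4*(h*(-2)) = 28 + 4*(-2*h) = 28 - 8*h)
p(D, S) = 21/2 (p(D, S) = 3*(8 - 1)/2 = (3/2)*7 = 21/2)
t(X) = -109 + X
-25187 + t(p(q, F(4, -5))) = -25187 + (-109 + 21/2) = -25187 - 197/2 = -50571/2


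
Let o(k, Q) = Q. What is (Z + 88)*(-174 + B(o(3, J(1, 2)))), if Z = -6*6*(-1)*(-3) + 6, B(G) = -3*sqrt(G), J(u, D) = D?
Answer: 2436 + 42*sqrt(2) ≈ 2495.4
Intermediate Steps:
Z = -102 (Z = -(-36)*(-3) + 6 = -6*18 + 6 = -108 + 6 = -102)
(Z + 88)*(-174 + B(o(3, J(1, 2)))) = (-102 + 88)*(-174 - 3*sqrt(2)) = -14*(-174 - 3*sqrt(2)) = 2436 + 42*sqrt(2)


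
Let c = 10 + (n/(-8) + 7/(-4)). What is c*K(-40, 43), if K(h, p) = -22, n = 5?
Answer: -671/4 ≈ -167.75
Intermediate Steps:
c = 61/8 (c = 10 + (5/(-8) + 7/(-4)) = 10 + (5*(-⅛) + 7*(-¼)) = 10 + (-5/8 - 7/4) = 10 - 19/8 = 61/8 ≈ 7.6250)
c*K(-40, 43) = (61/8)*(-22) = -671/4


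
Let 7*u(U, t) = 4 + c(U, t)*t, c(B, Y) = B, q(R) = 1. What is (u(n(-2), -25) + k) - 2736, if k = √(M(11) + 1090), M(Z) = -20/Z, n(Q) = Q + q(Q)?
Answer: -19123/7 + 3*√14630/11 ≈ -2698.9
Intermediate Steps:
n(Q) = 1 + Q (n(Q) = Q + 1 = 1 + Q)
u(U, t) = 4/7 + U*t/7 (u(U, t) = (4 + U*t)/7 = 4/7 + U*t/7)
k = 3*√14630/11 (k = √(-20/11 + 1090) = √(11970/11) = 3*√14630/11 ≈ 32.988)
(u(n(-2), -25) + k) - 2736 = ((4/7 + (⅐)*(1 - 2)*(-25)) + 3*√14630/11) - 2736 = ((4/7 + (⅐)*(-1)*(-25)) + 3*√14630/11) - 2736 = ((4/7 + 25/7) + 3*√14630/11) - 2736 = (29/7 + 3*√14630/11) - 2736 = -19123/7 + 3*√14630/11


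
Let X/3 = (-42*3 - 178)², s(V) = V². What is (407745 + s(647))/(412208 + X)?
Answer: 413177/344728 ≈ 1.1986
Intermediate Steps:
X = 277248 (X = 3*(-42*3 - 178)² = 3*(-126 - 178)² = 3*(-304)² = 3*92416 = 277248)
(407745 + s(647))/(412208 + X) = (407745 + 647²)/(412208 + 277248) = (407745 + 418609)/689456 = 826354*(1/689456) = 413177/344728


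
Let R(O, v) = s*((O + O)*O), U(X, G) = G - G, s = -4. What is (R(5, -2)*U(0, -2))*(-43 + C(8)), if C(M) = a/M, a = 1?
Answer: 0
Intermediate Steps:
U(X, G) = 0
R(O, v) = -8*O**2 (R(O, v) = -4*(O + O)*O = -4*2*O*O = -8*O**2)
C(M) = 1/M
(R(5, -2)*U(0, -2))*(-43 + C(8)) = (-8*5**2*0)*(-43 + 1/8) = (-8*25*0)*(-43 + 1/8) = -200*0*(-343/8) = 0*(-343/8) = 0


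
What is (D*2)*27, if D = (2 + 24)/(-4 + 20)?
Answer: 351/4 ≈ 87.750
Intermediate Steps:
D = 13/8 (D = 26/16 = 26*(1/16) = 13/8 ≈ 1.6250)
(D*2)*27 = ((13/8)*2)*27 = (13/4)*27 = 351/4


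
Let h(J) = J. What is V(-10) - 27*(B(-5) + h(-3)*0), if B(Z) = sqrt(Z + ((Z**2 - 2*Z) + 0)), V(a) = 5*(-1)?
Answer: -5 - 27*sqrt(30) ≈ -152.89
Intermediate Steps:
V(a) = -5
B(Z) = sqrt(Z**2 - Z) (B(Z) = sqrt(Z + (Z**2 - 2*Z)) = sqrt(Z**2 - Z))
V(-10) - 27*(B(-5) + h(-3)*0) = -5 - 27*(sqrt(-5*(-1 - 5)) - 3*0) = -5 - 27*(sqrt(-5*(-6)) + 0) = -5 - 27*(sqrt(30) + 0) = -5 - 27*sqrt(30)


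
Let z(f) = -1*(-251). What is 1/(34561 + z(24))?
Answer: 1/34812 ≈ 2.8726e-5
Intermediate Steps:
z(f) = 251
1/(34561 + z(24)) = 1/(34561 + 251) = 1/34812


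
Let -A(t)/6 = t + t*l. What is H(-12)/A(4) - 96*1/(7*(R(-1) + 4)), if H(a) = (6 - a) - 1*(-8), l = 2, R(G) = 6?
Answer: -2183/1260 ≈ -1.7325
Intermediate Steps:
H(a) = 14 - a (H(a) = (6 - a) + 8 = 14 - a)
A(t) = -18*t (A(t) = -6*(t + t*2) = -6*(t + 2*t) = -18*t)
H(-12)/A(4) - 96*1/(7*(R(-1) + 4)) = (14 - 1*(-12))/((-18*4)) - 96*1/(7*(6 + 4)) = (14 + 12)/(-72) - 96/(10*7) = 26*(-1/72) - 96/70 = -13/36 - 96*1/70 = -13/36 - 48/35 = -2183/1260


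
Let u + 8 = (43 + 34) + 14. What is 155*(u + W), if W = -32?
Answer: 7905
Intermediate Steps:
u = 83 (u = -8 + ((43 + 34) + 14) = -8 + (77 + 14) = -8 + 91 = 83)
155*(u + W) = 155*(83 - 32) = 155*51 = 7905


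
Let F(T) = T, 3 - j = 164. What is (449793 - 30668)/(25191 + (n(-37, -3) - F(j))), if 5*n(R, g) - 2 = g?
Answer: 2095625/126759 ≈ 16.532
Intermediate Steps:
j = -161 (j = 3 - 1*164 = 3 - 164 = -161)
n(R, g) = ⅖ + g/5
(449793 - 30668)/(25191 + (n(-37, -3) - F(j))) = (449793 - 30668)/(25191 + ((⅖ + (⅕)*(-3)) - 1*(-161))) = 419125/(25191 + ((⅖ - ⅗) + 161)) = 419125/(25191 + (-⅕ + 161)) = 419125/(25191 + 804/5) = 419125/(126759/5) = 419125*(5/126759) = 2095625/126759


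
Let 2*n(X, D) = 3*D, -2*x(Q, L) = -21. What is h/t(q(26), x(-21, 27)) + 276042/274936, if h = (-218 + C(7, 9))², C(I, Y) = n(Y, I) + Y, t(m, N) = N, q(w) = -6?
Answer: 10835995447/2886828 ≈ 3753.6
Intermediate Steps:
x(Q, L) = 21/2 (x(Q, L) = -½*(-21) = 21/2)
n(X, D) = 3*D/2 (n(X, D) = (3*D)/2 = 3*D/2)
C(I, Y) = Y + 3*I/2 (C(I, Y) = 3*I/2 + Y = Y + 3*I/2)
h = 157609/4 (h = (-218 + (9 + (3/2)*7))² = (-218 + (9 + 21/2))² = (-218 + 39/2)² = (-397/2)² = 157609/4 ≈ 39402.)
h/t(q(26), x(-21, 27)) + 276042/274936 = 157609/(4*(21/2)) + 276042/274936 = (157609/4)*(2/21) + 276042*(1/274936) = 157609/42 + 138021/137468 = 10835995447/2886828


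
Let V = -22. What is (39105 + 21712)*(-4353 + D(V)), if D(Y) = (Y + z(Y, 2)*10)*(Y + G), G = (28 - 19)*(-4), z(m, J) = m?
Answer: 588891011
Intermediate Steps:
G = -36 (G = 9*(-4) = -36)
D(Y) = 11*Y*(-36 + Y) (D(Y) = (Y + Y*10)*(Y - 36) = (Y + 10*Y)*(-36 + Y) = (11*Y)*(-36 + Y) = 11*Y*(-36 + Y))
(39105 + 21712)*(-4353 + D(V)) = (39105 + 21712)*(-4353 + 11*(-22)*(-36 - 22)) = 60817*(-4353 + 11*(-22)*(-58)) = 60817*(-4353 + 14036) = 60817*9683 = 588891011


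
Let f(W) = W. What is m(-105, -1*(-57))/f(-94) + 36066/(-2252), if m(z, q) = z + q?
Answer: -820527/52922 ≈ -15.504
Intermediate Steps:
m(z, q) = q + z
m(-105, -1*(-57))/f(-94) + 36066/(-2252) = (-1*(-57) - 105)/(-94) + 36066/(-2252) = (57 - 105)*(-1/94) + 36066*(-1/2252) = -48*(-1/94) - 18033/1126 = 24/47 - 18033/1126 = -820527/52922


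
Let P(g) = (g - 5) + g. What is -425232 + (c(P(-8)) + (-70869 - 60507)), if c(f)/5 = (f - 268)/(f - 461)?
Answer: -268283611/482 ≈ -5.5661e+5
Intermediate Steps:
P(g) = -5 + 2*g (P(g) = (-5 + g) + g = -5 + 2*g)
c(f) = 5*(-268 + f)/(-461 + f) (c(f) = 5*((f - 268)/(f - 461)) = 5*((-268 + f)/(-461 + f)) = 5*(-268 + f)/(-461 + f))
-425232 + (c(P(-8)) + (-70869 - 60507)) = -425232 + (5*(-268 + (-5 + 2*(-8)))/(-461 + (-5 + 2*(-8))) + (-70869 - 60507)) = -425232 + (5*(-268 + (-5 - 16))/(-461 + (-5 - 16)) - 131376) = -425232 + (5*(-268 - 21)/(-461 - 21) - 131376) = -425232 + (5*(-289)/(-482) - 131376) = -425232 + (5*(-1/482)*(-289) - 131376) = -425232 + (1445/482 - 131376) = -425232 - 63321787/482 = -268283611/482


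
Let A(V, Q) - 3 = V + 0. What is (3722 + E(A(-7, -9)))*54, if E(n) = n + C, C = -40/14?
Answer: 1404324/7 ≈ 2.0062e+5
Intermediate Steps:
A(V, Q) = 3 + V (A(V, Q) = 3 + (V + 0) = 3 + V)
C = -20/7 (C = -40*1/14 = -20/7 ≈ -2.8571)
E(n) = -20/7 + n (E(n) = n - 20/7 = -20/7 + n)
(3722 + E(A(-7, -9)))*54 = (3722 + (-20/7 + (3 - 7)))*54 = (3722 + (-20/7 - 4))*54 = (3722 - 48/7)*54 = (26006/7)*54 = 1404324/7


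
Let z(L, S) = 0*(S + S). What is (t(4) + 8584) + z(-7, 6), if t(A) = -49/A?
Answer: 34287/4 ≈ 8571.8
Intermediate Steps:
z(L, S) = 0 (z(L, S) = 0*(2*S) = 0)
(t(4) + 8584) + z(-7, 6) = (-49/4 + 8584) + 0 = 34287/4 + 0 = 34287/4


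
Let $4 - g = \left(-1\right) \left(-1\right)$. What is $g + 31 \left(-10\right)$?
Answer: $-307$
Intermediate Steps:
$g = 3$ ($g = 4 - \left(-1\right) \left(-1\right) = 4 - 1 = 3$)
$g + 31 \left(-10\right) = 3 + 31 \left(-10\right) = 3 - 310 = -307$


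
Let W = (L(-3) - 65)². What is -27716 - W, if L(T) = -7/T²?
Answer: -2595460/81 ≈ -32043.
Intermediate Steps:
L(T) = -7/T²
W = 350464/81 (W = (-7/(-3)² - 65)² = (-7*⅑ - 65)² = (-7/9 - 65)² = (-592/9)² = 350464/81 ≈ 4326.7)
-27716 - W = -27716 - 1*350464/81 = -27716 - 350464/81 = -2595460/81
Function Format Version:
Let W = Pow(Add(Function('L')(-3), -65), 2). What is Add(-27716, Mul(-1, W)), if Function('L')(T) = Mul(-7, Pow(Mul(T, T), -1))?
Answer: Rational(-2595460, 81) ≈ -32043.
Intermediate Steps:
Function('L')(T) = Mul(-7, Pow(T, -2)) (Function('L')(T) = Mul(-7, Pow(Pow(T, 2), -1)) = Mul(-7, Pow(T, -2)))
W = Rational(350464, 81) (W = Pow(Add(Mul(-7, Pow(-3, -2)), -65), 2) = Pow(Add(Mul(-7, Rational(1, 9)), -65), 2) = Pow(Add(Rational(-7, 9), -65), 2) = Pow(Rational(-592, 9), 2) = Rational(350464, 81) ≈ 4326.7)
Add(-27716, Mul(-1, W)) = Add(-27716, Mul(-1, Rational(350464, 81))) = Add(-27716, Rational(-350464, 81)) = Rational(-2595460, 81)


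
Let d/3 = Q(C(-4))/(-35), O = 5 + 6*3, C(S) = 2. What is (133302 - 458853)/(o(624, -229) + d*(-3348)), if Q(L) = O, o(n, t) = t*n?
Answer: 3798095/1590116 ≈ 2.3886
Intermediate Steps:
o(n, t) = n*t
O = 23 (O = 5 + 18 = 23)
Q(L) = 23
d = -69/35 (d = 3*(23/(-35)) = 3*(23*(-1/35)) = 3*(-23/35) = -69/35 ≈ -1.9714)
(133302 - 458853)/(o(624, -229) + d*(-3348)) = (133302 - 458853)/(624*(-229) - 69/35*(-3348)) = -325551/(-142896 + 231012/35) = -325551/(-4770348/35) = -325551*(-35/4770348) = 3798095/1590116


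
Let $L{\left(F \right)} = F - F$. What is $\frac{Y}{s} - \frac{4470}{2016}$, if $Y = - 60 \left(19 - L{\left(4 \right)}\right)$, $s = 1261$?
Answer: $- \frac{1322485}{423696} \approx -3.1213$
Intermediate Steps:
$L{\left(F \right)} = 0$
$Y = -1140$ ($Y = - 60 \left(19 - 0\right) = - 60 \left(19 + 0\right) = \left(-60\right) 19 = -1140$)
$\frac{Y}{s} - \frac{4470}{2016} = - \frac{1140}{1261} - \frac{4470}{2016} = \left(-1140\right) \frac{1}{1261} - \frac{745}{336} = - \frac{1140}{1261} - \frac{745}{336} = - \frac{1322485}{423696}$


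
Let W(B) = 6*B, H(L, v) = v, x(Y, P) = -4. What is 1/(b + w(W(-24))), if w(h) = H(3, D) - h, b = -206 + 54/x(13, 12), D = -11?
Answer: -2/173 ≈ -0.011561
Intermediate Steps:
b = -439/2 (b = -206 + 54/(-4) = -206 - ¼*54 = -206 - 27/2 = -439/2 ≈ -219.50)
w(h) = -11 - h
1/(b + w(W(-24))) = 1/(-439/2 + (-11 - 6*(-24))) = 1/(-439/2 + (-11 - 1*(-144))) = 1/(-439/2 + (-11 + 144)) = 1/(-439/2 + 133) = 1/(-173/2) = -2/173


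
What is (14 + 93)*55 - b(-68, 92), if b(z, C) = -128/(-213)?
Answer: 1253377/213 ≈ 5884.4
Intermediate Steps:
b(z, C) = 128/213 (b(z, C) = -128*(-1/213) = 128/213)
(14 + 93)*55 - b(-68, 92) = (14 + 93)*55 - 1*128/213 = 107*55 - 128/213 = 5885 - 128/213 = 1253377/213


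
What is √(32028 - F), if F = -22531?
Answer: √54559 ≈ 233.58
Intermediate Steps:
√(32028 - F) = √(32028 - 1*(-22531)) = √(32028 + 22531) = √54559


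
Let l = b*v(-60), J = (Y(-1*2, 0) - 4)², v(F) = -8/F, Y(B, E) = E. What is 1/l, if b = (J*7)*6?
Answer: 5/448 ≈ 0.011161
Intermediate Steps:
J = 16 (J = (0 - 4)² = (-4)² = 16)
b = 672 (b = (16*7)*6 = 112*6 = 672)
l = 448/5 (l = 672*(-8/(-60)) = 672*(-8*(-1/60)) = 672*(2/15) = 448/5 ≈ 89.600)
1/l = 1/(448/5) = 5/448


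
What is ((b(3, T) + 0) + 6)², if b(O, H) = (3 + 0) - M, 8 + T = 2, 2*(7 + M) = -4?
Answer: 324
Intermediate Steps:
M = -9 (M = -7 + (½)*(-4) = -7 - 2 = -9)
T = -6 (T = -8 + 2 = -6)
b(O, H) = 12 (b(O, H) = (3 + 0) - 1*(-9) = 3 + 9 = 12)
((b(3, T) + 0) + 6)² = ((12 + 0) + 6)² = (12 + 6)² = 18² = 324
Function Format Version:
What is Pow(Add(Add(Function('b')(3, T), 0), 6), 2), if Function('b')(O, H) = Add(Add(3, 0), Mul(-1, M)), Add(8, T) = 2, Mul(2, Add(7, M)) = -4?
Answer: 324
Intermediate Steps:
M = -9 (M = Add(-7, Mul(Rational(1, 2), -4)) = Add(-7, -2) = -9)
T = -6 (T = Add(-8, 2) = -6)
Function('b')(O, H) = 12 (Function('b')(O, H) = Add(Add(3, 0), Mul(-1, -9)) = Add(3, 9) = 12)
Pow(Add(Add(Function('b')(3, T), 0), 6), 2) = Pow(Add(Add(12, 0), 6), 2) = Pow(Add(12, 6), 2) = Pow(18, 2) = 324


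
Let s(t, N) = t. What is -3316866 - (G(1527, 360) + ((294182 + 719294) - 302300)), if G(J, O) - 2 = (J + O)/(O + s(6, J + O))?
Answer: -491421997/122 ≈ -4.0280e+6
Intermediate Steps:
G(J, O) = 2 + (J + O)/(6 + O) (G(J, O) = 2 + (J + O)/(O + 6) = 2 + (J + O)/(6 + O))
-3316866 - (G(1527, 360) + ((294182 + 719294) - 302300)) = -3316866 - ((12 + 1527 + 3*360)/(6 + 360) + ((294182 + 719294) - 302300)) = -3316866 - ((12 + 1527 + 1080)/366 + (1013476 - 302300)) = -3316866 - ((1/366)*2619 + 711176) = -3316866 - (873/122 + 711176) = -3316866 - 1*86764345/122 = -3316866 - 86764345/122 = -491421997/122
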